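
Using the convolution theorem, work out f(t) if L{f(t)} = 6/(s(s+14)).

6/(s(s+14)) = (6/s)·(1/(s+14)) = L{6}·L{e^(-14t)}. By convolution, f(t) = 6*e^(-14t) = ∫₀ᵗ 6·e^(-14τ) dτ = 6·(1 - e^(-14t))/14

Final answer: 6·(1 - e^(-14t))/14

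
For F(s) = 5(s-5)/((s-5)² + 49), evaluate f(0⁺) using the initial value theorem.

f(0⁺) = lim_{s→∞} sF(s) = lim_{s→∞} 5s(s-5)/((s-5)² + 49) = 5

Final answer: 5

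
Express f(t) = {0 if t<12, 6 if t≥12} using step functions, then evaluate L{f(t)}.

f(t) = 6·u(t-12). L{u(t-12)} = e^(-12s)/s, so L{f(t)} = 6·e^(-12s)/s

Final answer: 6·e^(-12s)/s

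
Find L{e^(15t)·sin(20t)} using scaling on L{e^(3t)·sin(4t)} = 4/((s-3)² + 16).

Scaling with a=5: L{e^(15t)·sin(20t)} = (1/5) · 4/((s/5-3)² + 16). Simplifying: 20/((s-15)² + 400)

Final answer: 20/((s-15)² + 400)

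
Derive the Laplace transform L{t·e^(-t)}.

L{t^n·e^(at)} = n!/(s-a)^(n+1), so L{t·e^(-t)} = 1/(s+1)^2

Final answer: 1/(s+1)^2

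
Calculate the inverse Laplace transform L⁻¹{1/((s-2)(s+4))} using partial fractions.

Decompose: A/(s-2) + B/(s+4). A = 1/6, B = -1/6. f(t) = (e^(2t) - e^(-4t))/6

Final answer: (e^(2t) - e^(-4t))/6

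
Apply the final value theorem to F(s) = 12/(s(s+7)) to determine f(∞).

f(∞) = lim_{s→0} s·12/(s(s+7)) = lim_{s→0} 12/(s+7) = 12/7 = 12/7

Final answer: 12/7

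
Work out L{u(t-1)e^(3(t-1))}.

u(t-a)f(t-a) with f(t)=e^(3t). L{e^(3t)} = 1/(s-3). By time shift: e^(-s)/(s-3)

Final answer: e^(-s)/(s-3)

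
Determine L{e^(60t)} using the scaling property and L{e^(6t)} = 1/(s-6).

Using L{f(at)} = (1/a)F(s/a) with a=10 and f(t) = e^(6t): L{e^(60t)} = (1/10) · 1/((s/10)-6) = (1/10) · 10/(s-60) = 1/(s-60)

Final answer: 1/(s-60)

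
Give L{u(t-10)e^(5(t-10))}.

u(t-a)f(t-a) with f(t)=e^(5t). L{e^(5t)} = 1/(s-5). By time shift: e^(-10s)/(s-5)

Final answer: e^(-10s)/(s-5)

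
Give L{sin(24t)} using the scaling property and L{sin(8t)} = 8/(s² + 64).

Using L{f(at)} = (1/a)F(s/a) with a=3: L{sin(24t)} = (1/3) · 8/((s/3)² + 64) = (1/3) · 8·9/(s² + 576) = 24/(s² + 576)

Final answer: 24/(s² + 576)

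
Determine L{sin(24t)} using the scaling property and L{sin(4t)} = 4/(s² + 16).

Using L{f(at)} = (1/a)F(s/a) with a=6: L{sin(24t)} = (1/6) · 4/((s/6)² + 16) = (1/6) · 4·36/(s² + 576) = 24/(s² + 576)

Final answer: 24/(s² + 576)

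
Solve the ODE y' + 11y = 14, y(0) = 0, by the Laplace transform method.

sY + 11Y = 14/s. Y = 14/(s(s+11)). Partial fractions: Y = 14/11/s - 14/11/(s+11)

Final answer: y(t) = 14/11(1 - e^(-11t))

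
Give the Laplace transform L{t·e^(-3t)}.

L{t^n·e^(at)} = n!/(s-a)^(n+1), so L{t·e^(-3t)} = 1/(s+3)^2

Final answer: 1/(s+3)^2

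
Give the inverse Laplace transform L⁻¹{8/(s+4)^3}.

L⁻¹{n!/(s-a)^(n+1)} = t^n·e^(at) with n=2, a=-4. So L⁻¹{2/(s+4)^3} = t^2·e^(-4t), and L⁻¹{8/(s+4)^3} = (8/2)·t^2·e^(-4t) = 4·t^2·e^(-4t)

Final answer: 4·t^2·e^(-4t)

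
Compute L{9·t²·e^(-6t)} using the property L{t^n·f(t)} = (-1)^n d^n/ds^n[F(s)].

L{e^(-6t)} = 1/(s+6). d/ds[1/(s+6)] = -1/(s+6)². d²/ds²[1/(s+6)] = 2/(s+6)³. So L{t²·e^(-6t)} = (-1)² · 2/(s+6)³ = 2/(s+6)³. Then L{9·t²·e^(-6t)} = 9·2/(s+6)³ = 18/(s+6)³

Final answer: 18/(s+6)³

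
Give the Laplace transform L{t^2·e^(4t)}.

L{t^n·e^(at)} = n!/(s-a)^(n+1), so L{t^2·e^(4t)} = 2/(s-4)^3

Final answer: 2/(s-4)^3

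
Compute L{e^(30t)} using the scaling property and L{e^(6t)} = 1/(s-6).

Using L{f(at)} = (1/a)F(s/a) with a=5 and f(t) = e^(6t): L{e^(30t)} = (1/5) · 1/((s/5)-6) = (1/5) · 5/(s-30) = 1/(s-30)

Final answer: 1/(s-30)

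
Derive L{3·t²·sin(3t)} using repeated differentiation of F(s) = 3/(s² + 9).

F(s) = 3/(s² + 9). F'(s) = -6s/(s² + 9)². F''(s) = -6(9 - 3s²)/(s² + 9)³ = (18s² - 54)/(s² + 9)³. So L{t²·sin(3t)} = (-1)² F''(s) = (18s² - 54)/(s² + 9)³. Then L{3·t²·sin(3t)} = 3·(18s² - 54)/(s² + 9)³ = (54s² - 162)/(s² + 9)³

Final answer: (54s² - 162)/(s² + 9)³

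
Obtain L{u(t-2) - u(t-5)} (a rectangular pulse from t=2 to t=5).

L{u(t-a)} = e^(-as)/s. L{u(t-2) - u(t-5)} = (e^(-2s) - e^(-5s))/s

Final answer: (e^(-2s) - e^(-5s))/s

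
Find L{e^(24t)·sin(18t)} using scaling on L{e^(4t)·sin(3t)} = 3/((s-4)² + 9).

Scaling with a=6: L{e^(24t)·sin(18t)} = (1/6) · 3/((s/6-4)² + 9). Simplifying: 18/((s-24)² + 324)

Final answer: 18/((s-24)² + 324)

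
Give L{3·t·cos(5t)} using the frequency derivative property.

L{cos(5t)} = s/(s² + 25). Derivative: d/ds[s/(s² + 25)] = [(s² + 25) - s·2s]/(s² + 25)² = (25 - s²)/(s² + 25)². So L{t·cos(5t)} = -F'(s) = (s² - 25)/(s² + 25)². Then L{3·t·cos(5t)} = 3·(s² - 25)/(s² + 25)²

Final answer: 3·(s² - 25)/(s² + 25)²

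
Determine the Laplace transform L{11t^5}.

L{11t^5} = 11 · L{t^5} = 11 · 120/s^6 = 1320/s^6

Final answer: 1320/s^6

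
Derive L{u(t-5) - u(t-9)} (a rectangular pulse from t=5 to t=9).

L{u(t-a)} = e^(-as)/s. L{u(t-5) - u(t-9)} = (e^(-5s) - e^(-9s))/s

Final answer: (e^(-5s) - e^(-9s))/s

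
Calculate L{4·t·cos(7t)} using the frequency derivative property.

L{cos(7t)} = s/(s² + 49). Derivative: d/ds[s/(s² + 49)] = [(s² + 49) - s·2s]/(s² + 49)² = (49 - s²)/(s² + 49)². So L{t·cos(7t)} = -F'(s) = (s² - 49)/(s² + 49)². Then L{4·t·cos(7t)} = 4·(s² - 49)/(s² + 49)²

Final answer: 4·(s² - 49)/(s² + 49)²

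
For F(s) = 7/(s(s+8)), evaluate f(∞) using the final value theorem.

f(∞) = lim_{s→0} s·7/(s(s+8)) = lim_{s→0} 7/(s+8) = 7/8 = 7/8

Final answer: 7/8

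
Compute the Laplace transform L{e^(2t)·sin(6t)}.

L{e^(at)·sin(ωt)} = ω/((s-a)² + ω²), so L{e^(2t)·sin(6t)} = 6/((s-2)² + 36)

Final answer: 6/((s-2)² + 36)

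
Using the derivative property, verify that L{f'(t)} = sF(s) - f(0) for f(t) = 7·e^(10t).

f'(t) = 70e^(10t). Direct: L{f'(t)} = 70/(s-10). Property: s·7/(s-10) - 7 = (7s - 7(s-10))/(s-10) = 70/(s-10). ✓

Final answer: 70/(s-10)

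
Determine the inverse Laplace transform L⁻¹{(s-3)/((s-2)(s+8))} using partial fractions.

Using partial fractions, f(t) = (-e^(2t) + 11e^(-8t))/10

Final answer: (-e^(2t) + 11e^(-8t))/10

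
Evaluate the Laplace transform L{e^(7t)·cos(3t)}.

L{e^(at)·cos(ωt)} = (s-a)/((s-a)² + ω²), so L{e^(7t)·cos(3t)} = (s-7)/((s-7)² + 9)

Final answer: (s-7)/((s-7)² + 9)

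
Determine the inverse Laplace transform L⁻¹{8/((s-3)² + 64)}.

Using frequency shift, L⁻¹{8/((s-3)² + 64)} = e^(3t)·sin(8t)

Final answer: e^(3t)·sin(8t)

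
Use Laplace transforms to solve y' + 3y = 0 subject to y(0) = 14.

L{y'} + 3L{y} = 0. sY - 14 + 3Y = 0. Y(s+3) = 14. Y = 14/(s+3)

Final answer: y(t) = 14e^(-3t)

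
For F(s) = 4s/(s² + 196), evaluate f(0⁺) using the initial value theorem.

f(0⁺) = lim_{s→∞} s·4s/(s² + 196) = lim_{s→∞} 4s²/(s² + 196) = 4

Final answer: 4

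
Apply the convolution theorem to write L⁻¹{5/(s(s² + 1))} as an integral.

5/(s(s² + 1)) = (1/s)·(5/(s² + 1)) = L{1}·L{5·sin(t)}. So f(t) = 1*(5·sin(t)) = ∫₀ᵗ 5·sin(τ) dτ

Final answer: ∫₀ᵗ 5·sin(τ) dτ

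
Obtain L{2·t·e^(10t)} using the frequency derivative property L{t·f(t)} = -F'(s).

L{e^(10t)} = 1/(s-10). By frequency derivative: L{t·e^(10t)} = -d/ds[1/(s-10)] = -(-1)/(s-10)² = 1/(s-10)². Then L{2·t·e^(10t)} = 2·1/(s-10)² = 2/(s-10)²

Final answer: 2/(s-10)²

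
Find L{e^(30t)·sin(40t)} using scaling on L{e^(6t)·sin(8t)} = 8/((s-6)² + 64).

Scaling with a=5: L{e^(30t)·sin(40t)} = (1/5) · 8/((s/5-6)² + 64). Simplifying: 40/((s-30)² + 1600)

Final answer: 40/((s-30)² + 1600)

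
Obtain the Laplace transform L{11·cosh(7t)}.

L{cosh(ωt)} = s/(s² - ω²), so L{cosh(7t)} = s/(s² - 49). Then L{11·cosh(7t)} = 11·s/(s² - 49) = 11s/(s² - 49)

Final answer: 11s/(s² - 49)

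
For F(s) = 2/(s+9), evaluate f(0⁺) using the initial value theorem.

f(0⁺) = lim_{s→∞} s·2/(s+9) = lim_{s→∞} 2s/(s+9) = 2

Final answer: 2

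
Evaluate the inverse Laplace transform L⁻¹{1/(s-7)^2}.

L⁻¹{n!/(s-a)^(n+1)} = t^n·e^(at) with n=1, a=7. So L⁻¹{1/(s-7)^2} = t·e^(7t)

Final answer: t·e^(7t)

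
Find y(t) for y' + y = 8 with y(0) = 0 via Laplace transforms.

sY + Y = 8/s. Y = 8/(s(s+1)). Partial fractions: Y = 8/s - 8/(s+1)

Final answer: y(t) = 8(1 - e^(-t))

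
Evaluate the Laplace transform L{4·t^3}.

L{t^n} = n!/s^(n+1), so L{t^3} = 6/s^4. Then L{4·t^3} = 4·6/s^4 = 24/s^4

Final answer: 24/s^4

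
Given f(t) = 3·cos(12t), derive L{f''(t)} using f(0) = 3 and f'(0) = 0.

F(s) = 3s/(s² + 144). L{f''(t)} = s²F(s) - sf(0) - f'(0) = 3s³/(s² + 144) - 3s = (3s³ - 3s(s² + 144))/(s² + 144) = -432s/(s² + 144)

Final answer: -432s/(s² + 144)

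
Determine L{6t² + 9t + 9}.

L{6t² + 9t + 9} = 6·2/s³ + 9/s² + 9/s = 12/s³ + 9/s² + 9/s

Final answer: 12/s³ + 9/s² + 9/s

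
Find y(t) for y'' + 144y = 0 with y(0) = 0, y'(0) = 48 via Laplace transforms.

L{y''} + 144L{y} = 0. s²Y - 0 - 48 + 144Y = 0. Y(s² + 144) = 48. Y = (48)/(s² + 144). Inverting: y(t) = 4sin(12t)

Final answer: y(t) = 4sin(12t)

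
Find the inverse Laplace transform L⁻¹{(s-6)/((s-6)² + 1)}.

Using frequency shift, L⁻¹{(s-6)/((s-6)² + 1)} = e^(6t)·cos(t)

Final answer: e^(6t)·cos(t)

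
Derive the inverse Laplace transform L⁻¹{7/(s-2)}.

L⁻¹{1/(s-a)} = e^(at), so L⁻¹{1/(s-2)} = e^(2t), and L⁻¹{7/(s-2)} = 7·e^(2t)

Final answer: 7·e^(2t)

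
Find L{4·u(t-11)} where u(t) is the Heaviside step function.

L{u(t-a)} = e^(-as)/s. Here a=11, so L{u(t-11)} = e^(-11s)/s, and L{4·u(t-11)} = 4·e^(-11s)/s

Final answer: 4·e^(-11s)/s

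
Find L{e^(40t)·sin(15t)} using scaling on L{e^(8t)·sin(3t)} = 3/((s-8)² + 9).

Scaling with a=5: L{e^(40t)·sin(15t)} = (1/5) · 3/((s/5-8)² + 9). Simplifying: 15/((s-40)² + 225)

Final answer: 15/((s-40)² + 225)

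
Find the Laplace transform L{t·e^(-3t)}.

L{t^n·e^(at)} = n!/(s-a)^(n+1), so L{t·e^(-3t)} = 1/(s+3)^2

Final answer: 1/(s+3)^2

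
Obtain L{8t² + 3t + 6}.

L{8t² + 3t + 6} = 8·2/s³ + 3/s² + 6/s = 16/s³ + 3/s² + 6/s

Final answer: 16/s³ + 3/s² + 6/s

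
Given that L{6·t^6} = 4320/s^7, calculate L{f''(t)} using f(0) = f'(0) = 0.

L{f''(t)} = s²F(s) - sf(0) - f'(0) = s²·4320/s^7 - 0 - 0 = 4320/s^5

Final answer: 4320/s^5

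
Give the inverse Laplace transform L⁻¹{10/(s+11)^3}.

L⁻¹{n!/(s-a)^(n+1)} = t^n·e^(at) with n=2, a=-11. So L⁻¹{2/(s+11)^3} = t^2·e^(-11t), and L⁻¹{10/(s+11)^3} = (10/2)·t^2·e^(-11t) = 5·t^2·e^(-11t)

Final answer: 5·t^2·e^(-11t)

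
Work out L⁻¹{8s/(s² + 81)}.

This is the form c·s/(s² + a²) with a = 9, c = 8. L⁻¹ = 8·cos(9t)

Final answer: 8·cos(9t)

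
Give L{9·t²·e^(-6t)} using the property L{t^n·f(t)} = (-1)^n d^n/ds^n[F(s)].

L{e^(-6t)} = 1/(s+6). d/ds[1/(s+6)] = -1/(s+6)². d²/ds²[1/(s+6)] = 2/(s+6)³. So L{t²·e^(-6t)} = (-1)² · 2/(s+6)³ = 2/(s+6)³. Then L{9·t²·e^(-6t)} = 9·2/(s+6)³ = 18/(s+6)³

Final answer: 18/(s+6)³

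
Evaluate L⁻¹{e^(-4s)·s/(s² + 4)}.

L⁻¹{s/(s² + 4)} = cos(2t). By the time shift theorem, L⁻¹{e^(-as)F(s)} = u(t-a)f(t-a) with a=4, so L⁻¹{e^(-4s)·s/(s² + 4)} = u(t-4)·cos(2(t-4))

Final answer: u(t-4)·cos(2(t-4))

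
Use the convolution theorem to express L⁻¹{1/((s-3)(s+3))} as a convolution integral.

1/((s-3)(s+3)) = (1/(s-3))·(1/(s+3)) = L{e^(3t)}·L{e^(-3t)}. So f(t) = e^(3t)*e^(-3t) = ∫₀ᵗ e^(3τ)·e^(-3(t-τ)) dτ

Final answer: ∫₀ᵗ e^(3τ)·e^(-3(t-τ)) dτ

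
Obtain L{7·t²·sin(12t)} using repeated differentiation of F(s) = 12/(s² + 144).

F(s) = 12/(s² + 144). F'(s) = -24s/(s² + 144)². F''(s) = -24(144 - 3s²)/(s² + 144)³ = (72s² - 3456)/(s² + 144)³. So L{t²·sin(12t)} = (-1)² F''(s) = (72s² - 3456)/(s² + 144)³. Then L{7·t²·sin(12t)} = 7·(72s² - 3456)/(s² + 144)³ = (504s² - 24192)/(s² + 144)³

Final answer: (504s² - 24192)/(s² + 144)³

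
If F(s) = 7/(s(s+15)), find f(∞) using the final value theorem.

f(∞) = lim_{s→0} s·7/(s(s+15)) = lim_{s→0} 7/(s+15) = 7/15 = 7/15

Final answer: 7/15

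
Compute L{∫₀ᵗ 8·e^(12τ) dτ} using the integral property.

L{∫₀ᵗ f(τ)dτ} = F(s)/s with F(s) = 8/(s-12), so L{∫₀ᵗ 8·e^(12τ) dτ} = 8/(s(s-12))

Final answer: 8/(s(s-12))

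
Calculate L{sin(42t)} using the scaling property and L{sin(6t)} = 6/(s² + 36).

Using L{f(at)} = (1/a)F(s/a) with a=7: L{sin(42t)} = (1/7) · 6/((s/7)² + 36) = (1/7) · 6·49/(s² + 1764) = 42/(s² + 1764)

Final answer: 42/(s² + 1764)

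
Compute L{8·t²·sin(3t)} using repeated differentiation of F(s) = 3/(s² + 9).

F(s) = 3/(s² + 9). F'(s) = -6s/(s² + 9)². F''(s) = -6(9 - 3s²)/(s² + 9)³ = (18s² - 54)/(s² + 9)³. So L{t²·sin(3t)} = (-1)² F''(s) = (18s² - 54)/(s² + 9)³. Then L{8·t²·sin(3t)} = 8·(18s² - 54)/(s² + 9)³ = (144s² - 432)/(s² + 9)³

Final answer: (144s² - 432)/(s² + 9)³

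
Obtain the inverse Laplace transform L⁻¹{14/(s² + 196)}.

L⁻¹{14/(s² + 196)} = sin(14t)

Final answer: sin(14t)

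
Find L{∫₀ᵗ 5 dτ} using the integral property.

L{∫₀ᵗ f(τ)dτ} = F(s)/s with f(t) = 5. F(s) = 5/s, so L{∫₀ᵗ 5 dτ} = (5/s)/s = 5/s². (Check: ∫₀ᵗ 5 dτ = 5t.)

Final answer: 5/s²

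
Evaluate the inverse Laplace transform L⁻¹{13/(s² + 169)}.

L⁻¹{13/(s² + 169)} = sin(13t)

Final answer: sin(13t)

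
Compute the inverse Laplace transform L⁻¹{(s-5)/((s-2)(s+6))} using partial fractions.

Using partial fractions, f(t) = (-3e^(2t) + 11e^(-6t))/8

Final answer: (-3e^(2t) + 11e^(-6t))/8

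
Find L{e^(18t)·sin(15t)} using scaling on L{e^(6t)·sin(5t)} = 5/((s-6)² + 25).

Scaling with a=3: L{e^(18t)·sin(15t)} = (1/3) · 5/((s/3-6)² + 25). Simplifying: 15/((s-18)² + 225)

Final answer: 15/((s-18)² + 225)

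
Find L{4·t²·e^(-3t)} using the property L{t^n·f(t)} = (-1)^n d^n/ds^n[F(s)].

L{e^(-3t)} = 1/(s+3). d/ds[1/(s+3)] = -1/(s+3)². d²/ds²[1/(s+3)] = 2/(s+3)³. So L{t²·e^(-3t)} = (-1)² · 2/(s+3)³ = 2/(s+3)³. Then L{4·t²·e^(-3t)} = 4·2/(s+3)³ = 8/(s+3)³

Final answer: 8/(s+3)³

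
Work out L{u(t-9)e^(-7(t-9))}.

u(t-a)f(t-a) with f(t)=e^(-7t). L{e^(-7t)} = 1/(s+7). By time shift: e^(-9s)/(s+7)

Final answer: e^(-9s)/(s+7)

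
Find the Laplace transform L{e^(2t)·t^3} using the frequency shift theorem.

L{e^(at)·t^n} = n!/(s-a)^(n+1), so L{e^(2t)·t^3} = 6/(s-2)^4

Final answer: 6/(s-2)^4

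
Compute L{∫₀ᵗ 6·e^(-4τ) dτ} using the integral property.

L{∫₀ᵗ f(τ)dτ} = F(s)/s with F(s) = 6/(s+4), so L{∫₀ᵗ 6·e^(-4τ) dτ} = 6/(s(s+4))

Final answer: 6/(s(s+4))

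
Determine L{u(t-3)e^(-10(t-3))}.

u(t-a)f(t-a) with f(t)=e^(-10t). L{e^(-10t)} = 1/(s+10). By time shift: e^(-3s)/(s+10)

Final answer: e^(-3s)/(s+10)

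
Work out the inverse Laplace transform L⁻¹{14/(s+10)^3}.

L⁻¹{n!/(s-a)^(n+1)} = t^n·e^(at) with n=2, a=-10. So L⁻¹{2/(s+10)^3} = t^2·e^(-10t), and L⁻¹{14/(s+10)^3} = (14/2)·t^2·e^(-10t) = 7·t^2·e^(-10t)

Final answer: 7·t^2·e^(-10t)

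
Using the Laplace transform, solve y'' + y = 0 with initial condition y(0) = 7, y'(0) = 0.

L{y''} + 1L{y} = 0. s²Y - 7s - 0 + Y = 0. Y(s² + 1) = 7s. Y = (7s)/(s² + 1). Inverting: y(t) = 7cos(t)

Final answer: y(t) = 7cos(t)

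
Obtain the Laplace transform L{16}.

L{16} = 16 · L{1} = 16/s

Final answer: 16/s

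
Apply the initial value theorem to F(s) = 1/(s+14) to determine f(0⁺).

f(0⁺) = lim_{s→∞} s·1/(s+14) = lim_{s→∞} s/(s+14) = 1

Final answer: 1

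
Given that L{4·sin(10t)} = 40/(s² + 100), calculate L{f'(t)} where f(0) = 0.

L{f'(t)} = s·F(s) - f(0) = s·40/(s² + 100) - 0 = 40s/(s² + 100)

Final answer: 40s/(s² + 100)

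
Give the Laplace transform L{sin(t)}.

L{sin(ωt)} = ω/(s² + ω²), so L{sin(t)} = 1/(s² + 1)

Final answer: 1/(s² + 1)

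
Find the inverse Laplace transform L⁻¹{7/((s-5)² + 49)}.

Using frequency shift, L⁻¹{7/((s-5)² + 49)} = e^(5t)·sin(7t)

Final answer: e^(5t)·sin(7t)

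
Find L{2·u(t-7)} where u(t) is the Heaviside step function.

L{u(t-a)} = e^(-as)/s. Here a=7, so L{u(t-7)} = e^(-7s)/s, and L{2·u(t-7)} = 2·e^(-7s)/s

Final answer: 2·e^(-7s)/s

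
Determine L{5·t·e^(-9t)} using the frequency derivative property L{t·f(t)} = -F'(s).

L{e^(-9t)} = 1/(s+9). By frequency derivative: L{t·e^(-9t)} = -d/ds[1/(s+9)] = -(-1)/(s+9)² = 1/(s+9)². Then L{5·t·e^(-9t)} = 5·1/(s+9)² = 5/(s+9)²

Final answer: 5/(s+9)²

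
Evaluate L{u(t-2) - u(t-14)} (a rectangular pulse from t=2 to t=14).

L{u(t-a)} = e^(-as)/s. L{u(t-2) - u(t-14)} = (e^(-2s) - e^(-14s))/s

Final answer: (e^(-2s) - e^(-14s))/s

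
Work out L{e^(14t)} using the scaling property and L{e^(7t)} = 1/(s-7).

Using L{f(at)} = (1/a)F(s/a) with a=2 and f(t) = e^(7t): L{e^(14t)} = (1/2) · 1/((s/2)-7) = (1/2) · 2/(s-14) = 1/(s-14)

Final answer: 1/(s-14)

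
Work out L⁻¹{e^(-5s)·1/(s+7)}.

L⁻¹{1/(s+7)} = e^(-7t). By the time shift theorem, L⁻¹{e^(-as)F(s)} = u(t-a)f(t-a) with a=5, so L⁻¹{e^(-5s)·1/(s+7)} = u(t-5)·e^(-7(t-5))

Final answer: u(t-5)·e^(-7(t-5))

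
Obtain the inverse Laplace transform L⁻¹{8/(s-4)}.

L⁻¹{1/(s-a)} = e^(at), so L⁻¹{1/(s-4)} = e^(4t), and L⁻¹{8/(s-4)} = 8·e^(4t)

Final answer: 8·e^(4t)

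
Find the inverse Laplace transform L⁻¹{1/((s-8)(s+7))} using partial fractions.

Decompose: A/(s-8) + B/(s+7). A = 1/15, B = -1/15. f(t) = (e^(8t) - e^(-7t))/15

Final answer: (e^(8t) - e^(-7t))/15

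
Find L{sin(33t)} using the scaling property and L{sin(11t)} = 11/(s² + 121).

Using L{f(at)} = (1/a)F(s/a) with a=3: L{sin(33t)} = (1/3) · 11/((s/3)² + 121) = (1/3) · 11·9/(s² + 1089) = 33/(s² + 1089)

Final answer: 33/(s² + 1089)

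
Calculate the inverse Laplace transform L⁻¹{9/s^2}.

L⁻¹{n!/s^(n+1)} = t^n with n=1. So L⁻¹{1/s^2} = t, and L⁻¹{9/s^2} = (9/1)·t = 9·t

Final answer: 9·t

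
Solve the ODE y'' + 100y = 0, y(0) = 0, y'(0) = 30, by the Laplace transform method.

L{y''} + 100L{y} = 0. s²Y - 0 - 30 + 100Y = 0. Y(s² + 100) = 30. Y = (30)/(s² + 100). Inverting: y(t) = 3sin(10t)

Final answer: y(t) = 3sin(10t)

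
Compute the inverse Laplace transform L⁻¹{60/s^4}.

L⁻¹{n!/s^(n+1)} = t^n with n=3. So L⁻¹{6/s^4} = t^3, and L⁻¹{60/s^4} = (60/6)·t^3 = 10·t^3

Final answer: 10·t^3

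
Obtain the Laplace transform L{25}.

L{25} = 25 · L{1} = 25/s

Final answer: 25/s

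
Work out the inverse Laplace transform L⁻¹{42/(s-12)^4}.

L⁻¹{n!/(s-a)^(n+1)} = t^n·e^(at) with n=3, a=12. So L⁻¹{6/(s-12)^4} = t^3·e^(12t), and L⁻¹{42/(s-12)^4} = (42/6)·t^3·e^(12t) = 7·t^3·e^(12t)

Final answer: 7·t^3·e^(12t)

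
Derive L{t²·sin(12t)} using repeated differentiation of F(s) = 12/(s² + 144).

F(s) = 12/(s² + 144). F'(s) = -24s/(s² + 144)². F''(s) = -24(144 - 3s²)/(s² + 144)³ = (72s² - 3456)/(s² + 144)³. So L{t²·sin(12t)} = (-1)² F''(s) = (72s² - 3456)/(s² + 144)³

Final answer: (72s² - 3456)/(s² + 144)³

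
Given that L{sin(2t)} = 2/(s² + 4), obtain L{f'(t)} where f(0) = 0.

L{f'(t)} = s·F(s) - f(0) = s·2/(s² + 4) - 0 = 2s/(s² + 4)

Final answer: 2s/(s² + 4)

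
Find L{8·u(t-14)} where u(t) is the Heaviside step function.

L{u(t-a)} = e^(-as)/s. Here a=14, so L{u(t-14)} = e^(-14s)/s, and L{8·u(t-14)} = 8·e^(-14s)/s

Final answer: 8·e^(-14s)/s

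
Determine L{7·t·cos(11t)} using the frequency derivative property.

L{cos(11t)} = s/(s² + 121). Derivative: d/ds[s/(s² + 121)] = [(s² + 121) - s·2s]/(s² + 121)² = (121 - s²)/(s² + 121)². So L{t·cos(11t)} = -F'(s) = (s² - 121)/(s² + 121)². Then L{7·t·cos(11t)} = 7·(s² - 121)/(s² + 121)²

Final answer: 7·(s² - 121)/(s² + 121)²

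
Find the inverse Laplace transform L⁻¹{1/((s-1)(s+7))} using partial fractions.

Decompose: A/(s-1) + B/(s+7). A = 1/8, B = -1/8. f(t) = (e^t - e^(-7t))/8

Final answer: (e^t - e^(-7t))/8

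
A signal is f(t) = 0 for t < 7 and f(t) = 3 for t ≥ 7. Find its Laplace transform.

f(t) = 3·u(t-7). L{u(t-7)} = e^(-7s)/s, so L{f(t)} = 3·e^(-7s)/s

Final answer: 3·e^(-7s)/s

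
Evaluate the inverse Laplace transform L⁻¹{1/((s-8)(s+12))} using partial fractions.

Decompose: A/(s-8) + B/(s+12). A = 1/20, B = -1/20. f(t) = (e^(8t) - e^(-12t))/20

Final answer: (e^(8t) - e^(-12t))/20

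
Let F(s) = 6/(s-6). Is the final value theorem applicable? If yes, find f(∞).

sF(s) = 6s/(s-6) has a pole at s = 6 in the right half-plane. Theorem does NOT apply (unstable system; f(t) = 6·e^(6t) grows without bound).

Final answer: Not applicable (unstable)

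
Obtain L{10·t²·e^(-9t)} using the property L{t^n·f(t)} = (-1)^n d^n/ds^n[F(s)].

L{e^(-9t)} = 1/(s+9). d/ds[1/(s+9)] = -1/(s+9)². d²/ds²[1/(s+9)] = 2/(s+9)³. So L{t²·e^(-9t)} = (-1)² · 2/(s+9)³ = 2/(s+9)³. Then L{10·t²·e^(-9t)} = 10·2/(s+9)³ = 20/(s+9)³

Final answer: 20/(s+9)³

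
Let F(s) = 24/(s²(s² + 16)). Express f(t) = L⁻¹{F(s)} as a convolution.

24/(s²(s² + 16)) = (1/s²)·(24/(s² + 16)) = L{t}·L{6·sin(4t)}. So f(t) = t*(6·sin(4t)) = ∫₀ᵗ 6τ·sin(4(t-τ)) dτ

Final answer: ∫₀ᵗ 6τ·sin(4(t-τ)) dτ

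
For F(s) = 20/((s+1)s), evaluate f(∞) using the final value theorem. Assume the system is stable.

f(∞) = lim_{s→0} sF(s) = lim_{s→0} 20/(s+1) = 20

Final answer: 20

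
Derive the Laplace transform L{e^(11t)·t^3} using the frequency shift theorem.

L{e^(at)·t^n} = n!/(s-a)^(n+1), so L{e^(11t)·t^3} = 6/(s-11)^4

Final answer: 6/(s-11)^4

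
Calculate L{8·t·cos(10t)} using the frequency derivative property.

L{cos(10t)} = s/(s² + 100). Derivative: d/ds[s/(s² + 100)] = [(s² + 100) - s·2s]/(s² + 100)² = (100 - s²)/(s² + 100)². So L{t·cos(10t)} = -F'(s) = (s² - 100)/(s² + 100)². Then L{8·t·cos(10t)} = 8·(s² - 100)/(s² + 100)²

Final answer: 8·(s² - 100)/(s² + 100)²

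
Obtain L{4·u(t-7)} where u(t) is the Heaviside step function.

L{u(t-a)} = e^(-as)/s. Here a=7, so L{u(t-7)} = e^(-7s)/s, and L{4·u(t-7)} = 4·e^(-7s)/s

Final answer: 4·e^(-7s)/s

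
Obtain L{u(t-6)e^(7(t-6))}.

u(t-a)f(t-a) with f(t)=e^(7t). L{e^(7t)} = 1/(s-7). By time shift: e^(-6s)/(s-7)

Final answer: e^(-6s)/(s-7)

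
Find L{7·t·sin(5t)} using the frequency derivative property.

L{sin(5t)} = 5/(s² + 25). By L{t·f(t)} = -F'(s): -d/ds[5/(s² + 25)] = -(5)·(-2s)/(s² + 25)² = 10s/(s² + 25)². Then L{7·t·sin(5t)} = 7·10s/(s² + 25)² = 70s/(s² + 25)²

Final answer: 70s/(s² + 25)²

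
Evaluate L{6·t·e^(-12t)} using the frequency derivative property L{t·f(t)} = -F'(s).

L{e^(-12t)} = 1/(s+12). By frequency derivative: L{t·e^(-12t)} = -d/ds[1/(s+12)] = -(-1)/(s+12)² = 1/(s+12)². Then L{6·t·e^(-12t)} = 6·1/(s+12)² = 6/(s+12)²

Final answer: 6/(s+12)²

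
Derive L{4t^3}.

L{t^n} = n!/s^(n+1). So L{4t^3} = 4·3!/s^4 = 24/s^4

Final answer: 24/s^4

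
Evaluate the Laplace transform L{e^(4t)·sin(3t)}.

L{e^(at)·sin(ωt)} = ω/((s-a)² + ω²), so L{e^(4t)·sin(3t)} = 3/((s-4)² + 9)

Final answer: 3/((s-4)² + 9)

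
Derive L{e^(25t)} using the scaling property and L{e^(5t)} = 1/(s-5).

Using L{f(at)} = (1/a)F(s/a) with a=5 and f(t) = e^(5t): L{e^(25t)} = (1/5) · 1/((s/5)-5) = (1/5) · 5/(s-25) = 1/(s-25)

Final answer: 1/(s-25)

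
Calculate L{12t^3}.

L{t^n} = n!/s^(n+1). So L{12t^3} = 12·3!/s^4 = 72/s^4

Final answer: 72/s^4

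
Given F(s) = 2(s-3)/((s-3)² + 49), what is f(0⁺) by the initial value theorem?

f(0⁺) = lim_{s→∞} sF(s) = lim_{s→∞} 2s(s-3)/((s-3)² + 49) = 2

Final answer: 2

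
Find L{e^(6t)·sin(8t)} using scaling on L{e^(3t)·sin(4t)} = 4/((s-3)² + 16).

Scaling with a=2: L{e^(6t)·sin(8t)} = (1/2) · 4/((s/2-3)² + 16). Simplifying: 8/((s-6)² + 64)

Final answer: 8/((s-6)² + 64)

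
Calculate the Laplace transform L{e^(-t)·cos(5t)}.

L{e^(at)·cos(ωt)} = (s-a)/((s-a)² + ω²), so L{e^(-t)·cos(5t)} = (s+1)/((s+1)² + 25)

Final answer: (s+1)/((s+1)² + 25)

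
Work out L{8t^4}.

L{t^n} = n!/s^(n+1). So L{8t^4} = 8·4!/s^5 = 192/s^5

Final answer: 192/s^5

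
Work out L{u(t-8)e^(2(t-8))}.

u(t-a)f(t-a) with f(t)=e^(2t). L{e^(2t)} = 1/(s-2). By time shift: e^(-8s)/(s-2)

Final answer: e^(-8s)/(s-2)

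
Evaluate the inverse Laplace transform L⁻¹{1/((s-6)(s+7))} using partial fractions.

Decompose: A/(s-6) + B/(s+7). A = 1/13, B = -1/13. f(t) = (e^(6t) - e^(-7t))/13

Final answer: (e^(6t) - e^(-7t))/13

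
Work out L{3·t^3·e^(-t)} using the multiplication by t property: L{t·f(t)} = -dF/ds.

Using L{t^n·e^(at)} = n!/(s-a)^(n+1), L{t^3·e^(-t)} = 6/(s+1)^4, so L{3·t^3·e^(-t)} = 3·6/(s+1)^4 = 18/(s+1)^4

Final answer: 18/(s+1)^4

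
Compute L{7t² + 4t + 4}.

L{7t² + 4t + 4} = 7·2/s³ + 4/s² + 4/s = 14/s³ + 4/s² + 4/s

Final answer: 14/s³ + 4/s² + 4/s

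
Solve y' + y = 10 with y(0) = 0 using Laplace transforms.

sY + Y = 10/s. Y = 10/(s(s+1)). Partial fractions: Y = 10/s - 10/(s+1)

Final answer: y(t) = 10(1 - e^(-t))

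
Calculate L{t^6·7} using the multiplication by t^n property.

L{7} = 7/s. d^1/ds^1[1/s] = -1/s². d^2/ds^2[1/s] = 2/s^3. d^3/ds^3[1/s] = -6/s^4. d^4/ds^4[1/s] = 24/s^5. d^5/ds^5[1/s] = -120/s^6. d^6/ds^6[1/s] = 720/s^7. So L{t^6} = (-1)^{6}·720/s^7 = 720/s^7. Then L{t^6·7} = 7·720/s^7 = 5040/s^7

Final answer: 5040/s^7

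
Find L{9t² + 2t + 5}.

L{9t² + 2t + 5} = 9·2/s³ + 2/s² + 5/s = 18/s³ + 2/s² + 5/s

Final answer: 18/s³ + 2/s² + 5/s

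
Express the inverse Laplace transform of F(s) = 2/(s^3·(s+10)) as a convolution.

2/(s^3·(s+10)) = (2/s^3)·(1/(s+10)) = L{t^2}·L{e^(-10t)}. So f(t) = t^2*e^(-10t) = ∫₀ᵗ τ^2·e^(-10(t-τ)) dτ

Final answer: ∫₀ᵗ τ^2·e^(-10(t-τ)) dτ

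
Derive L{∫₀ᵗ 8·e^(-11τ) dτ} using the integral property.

L{∫₀ᵗ f(τ)dτ} = F(s)/s with F(s) = 8/(s+11), so L{∫₀ᵗ 8·e^(-11τ) dτ} = 8/(s(s+11))

Final answer: 8/(s(s+11))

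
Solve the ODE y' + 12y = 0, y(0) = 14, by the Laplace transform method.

L{y'} + 12L{y} = 0. sY - 14 + 12Y = 0. Y(s+12) = 14. Y = 14/(s+12)

Final answer: y(t) = 14e^(-12t)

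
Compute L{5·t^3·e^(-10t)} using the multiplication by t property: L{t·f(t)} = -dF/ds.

Using L{t^n·e^(at)} = n!/(s-a)^(n+1), L{t^3·e^(-10t)} = 6/(s+10)^4, so L{5·t^3·e^(-10t)} = 5·6/(s+10)^4 = 30/(s+10)^4

Final answer: 30/(s+10)^4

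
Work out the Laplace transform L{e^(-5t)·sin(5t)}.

L{e^(at)·sin(ωt)} = ω/((s-a)² + ω²), so L{e^(-5t)·sin(5t)} = 5/((s+5)² + 25)

Final answer: 5/((s+5)² + 25)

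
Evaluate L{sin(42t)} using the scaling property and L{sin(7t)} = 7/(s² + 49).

Using L{f(at)} = (1/a)F(s/a) with a=6: L{sin(42t)} = (1/6) · 7/((s/6)² + 49) = (1/6) · 7·36/(s² + 1764) = 42/(s² + 1764)

Final answer: 42/(s² + 1764)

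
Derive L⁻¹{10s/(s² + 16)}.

This is the form c·s/(s² + a²) with a = 4, c = 10. L⁻¹ = 10·cos(4t)

Final answer: 10·cos(4t)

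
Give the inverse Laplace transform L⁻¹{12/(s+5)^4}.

L⁻¹{n!/(s-a)^(n+1)} = t^n·e^(at) with n=3, a=-5. So L⁻¹{6/(s+5)^4} = t^3·e^(-5t), and L⁻¹{12/(s+5)^4} = (12/6)·t^3·e^(-5t) = 2·t^3·e^(-5t)

Final answer: 2·t^3·e^(-5t)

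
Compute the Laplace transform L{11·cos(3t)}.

L{cos(ωt)} = s/(s² + ω²), so L{cos(3t)} = s/(s² + 9). Then L{11·cos(3t)} = 11·s/(s² + 9) = 11s/(s² + 9)

Final answer: 11s/(s² + 9)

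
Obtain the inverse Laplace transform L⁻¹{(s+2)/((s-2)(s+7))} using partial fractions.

Using partial fractions, f(t) = (4e^(2t) + 5e^(-7t))/9

Final answer: (4e^(2t) + 5e^(-7t))/9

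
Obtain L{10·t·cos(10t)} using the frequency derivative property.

L{cos(10t)} = s/(s² + 100). Derivative: d/ds[s/(s² + 100)] = [(s² + 100) - s·2s]/(s² + 100)² = (100 - s²)/(s² + 100)². So L{t·cos(10t)} = -F'(s) = (s² - 100)/(s² + 100)². Then L{10·t·cos(10t)} = 10·(s² - 100)/(s² + 100)²

Final answer: 10·(s² - 100)/(s² + 100)²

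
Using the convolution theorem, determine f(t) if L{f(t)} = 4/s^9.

4/s^9 = (4/s)·(1/s^8) = L{4}·L{t^7/5040}. By convolution, f(t) = 4*t^7/5040 = ∫₀ᵗ 4·τ^7/5040 dτ = 4·t^8/40320

Final answer: 4·t^8/40320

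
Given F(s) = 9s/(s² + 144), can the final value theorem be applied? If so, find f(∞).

The final value theorem requires all poles of sF(s) in the left half-plane. sF(s) = 9s²/(s² + 144) has poles at s = ±12i (imaginary axis). Theorem does NOT apply (oscillatory system).

Final answer: Not applicable (oscillatory)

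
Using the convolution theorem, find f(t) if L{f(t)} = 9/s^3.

9/s^3 = (9/s)·(1/s^2) = L{9}·L{t}. By convolution, f(t) = 9*t = ∫₀ᵗ 9·τ dτ = 9·t²/2

Final answer: 9·t²/2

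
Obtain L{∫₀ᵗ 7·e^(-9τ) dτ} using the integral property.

L{∫₀ᵗ f(τ)dτ} = F(s)/s with F(s) = 7/(s+9), so L{∫₀ᵗ 7·e^(-9τ) dτ} = 7/(s(s+9))

Final answer: 7/(s(s+9))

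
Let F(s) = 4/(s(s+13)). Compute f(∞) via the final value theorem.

f(∞) = lim_{s→0} s·4/(s(s+13)) = lim_{s→0} 4/(s+13) = 4/13 = 4/13

Final answer: 4/13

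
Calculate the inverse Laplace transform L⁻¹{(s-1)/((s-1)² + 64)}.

Using frequency shift, L⁻¹{(s-1)/((s-1)² + 64)} = e^t·cos(8t)

Final answer: e^t·cos(8t)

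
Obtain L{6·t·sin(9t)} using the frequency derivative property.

L{sin(9t)} = 9/(s² + 81). By L{t·f(t)} = -F'(s): -d/ds[9/(s² + 81)] = -(9)·(-2s)/(s² + 81)² = 18s/(s² + 81)². Then L{6·t·sin(9t)} = 6·18s/(s² + 81)² = 108s/(s² + 81)²

Final answer: 108s/(s² + 81)²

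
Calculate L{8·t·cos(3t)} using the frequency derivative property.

L{cos(3t)} = s/(s² + 9). Derivative: d/ds[s/(s² + 9)] = [(s² + 9) - s·2s]/(s² + 9)² = (9 - s²)/(s² + 9)². So L{t·cos(3t)} = -F'(s) = (s² - 9)/(s² + 9)². Then L{8·t·cos(3t)} = 8·(s² - 9)/(s² + 9)²

Final answer: 8·(s² - 9)/(s² + 9)²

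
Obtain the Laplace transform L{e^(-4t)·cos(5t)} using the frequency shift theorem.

Frequency shift: L{e^(at)f(t)} = F(s-a). L{e^(-4t)·cos(5t)} = (s+4)/((s+4)² + 25)

Final answer: (s+4)/((s+4)² + 25)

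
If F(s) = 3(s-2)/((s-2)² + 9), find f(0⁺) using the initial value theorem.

f(0⁺) = lim_{s→∞} sF(s) = lim_{s→∞} 3s(s-2)/((s-2)² + 9) = 3

Final answer: 3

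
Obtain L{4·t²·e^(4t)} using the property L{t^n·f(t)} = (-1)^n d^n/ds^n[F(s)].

L{e^(4t)} = 1/(s-4). d/ds[1/(s-4)] = -1/(s-4)². d²/ds²[1/(s-4)] = 2/(s-4)³. So L{t²·e^(4t)} = (-1)² · 2/(s-4)³ = 2/(s-4)³. Then L{4·t²·e^(4t)} = 4·2/(s-4)³ = 8/(s-4)³

Final answer: 8/(s-4)³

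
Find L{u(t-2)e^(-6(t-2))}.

u(t-a)f(t-a) with f(t)=e^(-6t). L{e^(-6t)} = 1/(s+6). By time shift: e^(-2s)/(s+6)

Final answer: e^(-2s)/(s+6)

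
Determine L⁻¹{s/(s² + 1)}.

This is the form c·s/(s² + a²) with a = 1. L⁻¹ = cos(t)

Final answer: cos(t)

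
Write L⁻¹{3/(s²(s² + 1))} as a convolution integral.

3/(s²(s² + 1)) = (1/s²)·(3/(s² + 1)) = L{t}·L{3·sin(t)}. So f(t) = t*(3·sin(t)) = ∫₀ᵗ 3τ·sin((t-τ)) dτ

Final answer: ∫₀ᵗ 3τ·sin((t-τ)) dτ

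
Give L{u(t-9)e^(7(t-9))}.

u(t-a)f(t-a) with f(t)=e^(7t). L{e^(7t)} = 1/(s-7). By time shift: e^(-9s)/(s-7)

Final answer: e^(-9s)/(s-7)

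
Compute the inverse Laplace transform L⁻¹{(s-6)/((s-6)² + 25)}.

Using frequency shift, L⁻¹{(s-6)/((s-6)² + 25)} = e^(6t)·cos(5t)

Final answer: e^(6t)·cos(5t)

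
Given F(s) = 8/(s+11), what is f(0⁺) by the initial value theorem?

f(0⁺) = lim_{s→∞} s·8/(s+11) = lim_{s→∞} 8s/(s+11) = 8

Final answer: 8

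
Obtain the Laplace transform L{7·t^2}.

L{t^n} = n!/s^(n+1), so L{t^2} = 2/s^3. Then L{7·t^2} = 7·2/s^3 = 14/s^3

Final answer: 14/s^3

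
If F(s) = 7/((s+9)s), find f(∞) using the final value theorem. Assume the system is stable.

f(∞) = lim_{s→0} sF(s) = lim_{s→0} 7/(s+9) = 7/9

Final answer: 7/9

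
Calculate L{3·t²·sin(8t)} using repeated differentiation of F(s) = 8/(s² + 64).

F(s) = 8/(s² + 64). F'(s) = -16s/(s² + 64)². F''(s) = -16(64 - 3s²)/(s² + 64)³ = (48s² - 1024)/(s² + 64)³. So L{t²·sin(8t)} = (-1)² F''(s) = (48s² - 1024)/(s² + 64)³. Then L{3·t²·sin(8t)} = 3·(48s² - 1024)/(s² + 64)³ = (144s² - 3072)/(s² + 64)³

Final answer: (144s² - 3072)/(s² + 64)³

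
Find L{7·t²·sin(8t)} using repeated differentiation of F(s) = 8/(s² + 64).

F(s) = 8/(s² + 64). F'(s) = -16s/(s² + 64)². F''(s) = -16(64 - 3s²)/(s² + 64)³ = (48s² - 1024)/(s² + 64)³. So L{t²·sin(8t)} = (-1)² F''(s) = (48s² - 1024)/(s² + 64)³. Then L{7·t²·sin(8t)} = 7·(48s² - 1024)/(s² + 64)³ = (336s² - 7168)/(s² + 64)³

Final answer: (336s² - 7168)/(s² + 64)³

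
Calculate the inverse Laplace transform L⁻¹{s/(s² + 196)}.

L⁻¹{s/(s² + 196)} = cos(14t)

Final answer: cos(14t)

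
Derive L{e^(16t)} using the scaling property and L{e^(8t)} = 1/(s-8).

Using L{f(at)} = (1/a)F(s/a) with a=2 and f(t) = e^(8t): L{e^(16t)} = (1/2) · 1/((s/2)-8) = (1/2) · 2/(s-16) = 1/(s-16)

Final answer: 1/(s-16)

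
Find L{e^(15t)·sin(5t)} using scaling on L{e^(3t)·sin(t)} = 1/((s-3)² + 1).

Scaling with a=5: L{e^(15t)·sin(5t)} = (1/5) · 1/((s/5-3)² + 1). Simplifying: 5/((s-15)² + 25)

Final answer: 5/((s-15)² + 25)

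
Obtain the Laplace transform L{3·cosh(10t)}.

L{cosh(ωt)} = s/(s² - ω²), so L{cosh(10t)} = s/(s² - 100). Then L{3·cosh(10t)} = 3·s/(s² - 100) = 3s/(s² - 100)

Final answer: 3s/(s² - 100)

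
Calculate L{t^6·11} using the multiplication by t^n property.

L{11} = 11/s. d^1/ds^1[1/s] = -1/s². d^2/ds^2[1/s] = 2/s^3. d^3/ds^3[1/s] = -6/s^4. d^4/ds^4[1/s] = 24/s^5. d^5/ds^5[1/s] = -120/s^6. d^6/ds^6[1/s] = 720/s^7. So L{t^6} = (-1)^{6}·720/s^7 = 720/s^7. Then L{t^6·11} = 11·720/s^7 = 7920/s^7

Final answer: 7920/s^7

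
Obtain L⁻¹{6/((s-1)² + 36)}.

Form: b/((s-a)² + b²) → e^(at)sin(bt). With a=1, b=6

Final answer: e^t·sin(6t)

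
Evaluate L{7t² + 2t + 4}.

L{7t² + 2t + 4} = 7·2/s³ + 2/s² + 4/s = 14/s³ + 2/s² + 4/s

Final answer: 14/s³ + 2/s² + 4/s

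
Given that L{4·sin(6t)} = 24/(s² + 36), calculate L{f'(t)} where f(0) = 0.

L{f'(t)} = s·F(s) - f(0) = s·24/(s² + 36) - 0 = 24s/(s² + 36)

Final answer: 24s/(s² + 36)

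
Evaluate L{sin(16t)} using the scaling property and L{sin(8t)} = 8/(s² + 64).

Using L{f(at)} = (1/a)F(s/a) with a=2: L{sin(16t)} = (1/2) · 8/((s/2)² + 64) = (1/2) · 8·4/(s² + 256) = 16/(s² + 256)

Final answer: 16/(s² + 256)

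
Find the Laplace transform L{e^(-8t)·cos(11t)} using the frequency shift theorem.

Frequency shift: L{e^(at)f(t)} = F(s-a). L{e^(-8t)·cos(11t)} = (s+8)/((s+8)² + 121)

Final answer: (s+8)/((s+8)² + 121)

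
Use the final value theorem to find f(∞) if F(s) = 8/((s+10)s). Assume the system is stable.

f(∞) = lim_{s→0} sF(s) = lim_{s→0} 8/(s+10) = 4/5

Final answer: 4/5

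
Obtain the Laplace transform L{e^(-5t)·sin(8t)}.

L{e^(at)·sin(ωt)} = ω/((s-a)² + ω²), so L{e^(-5t)·sin(8t)} = 8/((s+5)² + 64)

Final answer: 8/((s+5)² + 64)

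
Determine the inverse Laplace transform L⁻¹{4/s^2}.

L⁻¹{n!/s^(n+1)} = t^n with n=1. So L⁻¹{1/s^2} = t, and L⁻¹{4/s^2} = (4/1)·t = 4·t

Final answer: 4·t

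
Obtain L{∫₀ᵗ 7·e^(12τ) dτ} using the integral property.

L{∫₀ᵗ f(τ)dτ} = F(s)/s with F(s) = 7/(s-12), so L{∫₀ᵗ 7·e^(12τ) dτ} = 7/(s(s-12))

Final answer: 7/(s(s-12))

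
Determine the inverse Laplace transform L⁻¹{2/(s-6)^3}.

L⁻¹{n!/(s-a)^(n+1)} = t^n·e^(at) with n=2, a=6. So L⁻¹{2/(s-6)^3} = t^2·e^(6t)

Final answer: t^2·e^(6t)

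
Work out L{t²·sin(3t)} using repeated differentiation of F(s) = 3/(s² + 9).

F(s) = 3/(s² + 9). F'(s) = -6s/(s² + 9)². F''(s) = -6(9 - 3s²)/(s² + 9)³ = (18s² - 54)/(s² + 9)³. So L{t²·sin(3t)} = (-1)² F''(s) = (18s² - 54)/(s² + 9)³

Final answer: (18s² - 54)/(s² + 9)³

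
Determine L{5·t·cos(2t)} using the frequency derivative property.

L{cos(2t)} = s/(s² + 4). Derivative: d/ds[s/(s² + 4)] = [(s² + 4) - s·2s]/(s² + 4)² = (4 - s²)/(s² + 4)². So L{t·cos(2t)} = -F'(s) = (s² - 4)/(s² + 4)². Then L{5·t·cos(2t)} = 5·(s² - 4)/(s² + 4)²

Final answer: 5·(s² - 4)/(s² + 4)²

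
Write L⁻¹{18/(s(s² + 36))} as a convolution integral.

18/(s(s² + 36)) = (1/s)·(18/(s² + 36)) = L{1}·L{3·sin(6t)}. So f(t) = 1*(3·sin(6t)) = ∫₀ᵗ 3·sin(6τ) dτ

Final answer: ∫₀ᵗ 3·sin(6τ) dτ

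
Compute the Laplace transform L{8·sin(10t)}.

L{sin(ωt)} = ω/(s² + ω²), so L{sin(10t)} = 10/(s² + 100). Then L{8·sin(10t)} = 8·10/(s² + 100) = 80/(s² + 100)

Final answer: 80/(s² + 100)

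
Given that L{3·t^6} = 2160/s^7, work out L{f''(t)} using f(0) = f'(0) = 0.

L{f''(t)} = s²F(s) - sf(0) - f'(0) = s²·2160/s^7 - 0 - 0 = 2160/s^5

Final answer: 2160/s^5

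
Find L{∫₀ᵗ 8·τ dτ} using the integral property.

L{∫₀ᵗ f(τ)dτ} = F(s)/s with f(t) = 8t. F(s) = 8/s^2, so L{∫₀ᵗ 8·τ dτ} = (8/s^2)/s = 8/s^3. (Check: ∫₀ᵗ 8·τ dτ = 8t^2/2.)

Final answer: 8/s^3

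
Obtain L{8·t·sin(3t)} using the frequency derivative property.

L{sin(3t)} = 3/(s² + 9). By L{t·f(t)} = -F'(s): -d/ds[3/(s² + 9)] = -(3)·(-2s)/(s² + 9)² = 6s/(s² + 9)². Then L{8·t·sin(3t)} = 8·6s/(s² + 9)² = 48s/(s² + 9)²

Final answer: 48s/(s² + 9)²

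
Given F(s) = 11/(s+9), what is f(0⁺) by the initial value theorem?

f(0⁺) = lim_{s→∞} s·11/(s+9) = lim_{s→∞} 11s/(s+9) = 11

Final answer: 11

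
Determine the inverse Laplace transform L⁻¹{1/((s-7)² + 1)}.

Using frequency shift, L⁻¹{1/((s-7)² + 1)} = e^(7t)·sin(t)

Final answer: e^(7t)·sin(t)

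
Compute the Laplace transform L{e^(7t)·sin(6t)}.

L{e^(at)·sin(ωt)} = ω/((s-a)² + ω²), so L{e^(7t)·sin(6t)} = 6/((s-7)² + 36)

Final answer: 6/((s-7)² + 36)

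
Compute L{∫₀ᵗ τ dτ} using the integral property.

L{∫₀ᵗ f(τ)dτ} = F(s)/s with f(t) = t. F(s) = 1/s^2, so L{∫₀ᵗ τ dτ} = (1/s^2)/s = 1/s^3. (Check: ∫₀ᵗ τ dτ = t^2/2.)

Final answer: 1/s^3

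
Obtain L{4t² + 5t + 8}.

L{4t² + 5t + 8} = 4·2/s³ + 5/s² + 8/s = 8/s³ + 5/s² + 8/s

Final answer: 8/s³ + 5/s² + 8/s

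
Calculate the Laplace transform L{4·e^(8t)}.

L{e^(at)} = 1/(s-a), so L{e^(8t)} = 1/(s-8). Then L{4·e^(8t)} = 4/(s-8)

Final answer: 4/(s-8)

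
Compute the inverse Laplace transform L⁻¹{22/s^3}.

L⁻¹{n!/s^(n+1)} = t^n with n=2. So L⁻¹{2/s^3} = t^2, and L⁻¹{22/s^3} = (22/2)·t^2 = 11·t^2

Final answer: 11·t^2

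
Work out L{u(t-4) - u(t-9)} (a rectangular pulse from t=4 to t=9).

L{u(t-a)} = e^(-as)/s. L{u(t-4) - u(t-9)} = (e^(-4s) - e^(-9s))/s

Final answer: (e^(-4s) - e^(-9s))/s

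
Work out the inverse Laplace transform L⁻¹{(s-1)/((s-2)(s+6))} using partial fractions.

Using partial fractions, f(t) = (e^(2t) + 7e^(-6t))/8

Final answer: (e^(2t) + 7e^(-6t))/8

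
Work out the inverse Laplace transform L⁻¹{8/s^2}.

L⁻¹{n!/s^(n+1)} = t^n with n=1. So L⁻¹{1/s^2} = t, and L⁻¹{8/s^2} = (8/1)·t = 8·t

Final answer: 8·t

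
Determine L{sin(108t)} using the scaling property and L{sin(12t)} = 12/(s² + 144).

Using L{f(at)} = (1/a)F(s/a) with a=9: L{sin(108t)} = (1/9) · 12/((s/9)² + 144) = (1/9) · 12·81/(s² + 11664) = 108/(s² + 11664)

Final answer: 108/(s² + 11664)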